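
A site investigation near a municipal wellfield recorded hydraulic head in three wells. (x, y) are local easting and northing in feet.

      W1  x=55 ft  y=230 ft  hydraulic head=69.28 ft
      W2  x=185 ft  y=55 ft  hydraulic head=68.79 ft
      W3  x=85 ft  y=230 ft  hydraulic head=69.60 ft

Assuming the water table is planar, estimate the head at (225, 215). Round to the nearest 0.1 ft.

Three-point gradient (reference W1): Δ to W2 = (130, -175, -0.49), Δ to W3 = (30, 0, +0.32).
∂h/∂x = +0.01067, ∂h/∂y = +0.01072 (det = 5250).
h(225, 215) = 69.28 + (+0.01067)·(170) + (+0.01072)·(-15) = 69.28 +1.813 -0.161 = 70.932 ft.

70.9 ft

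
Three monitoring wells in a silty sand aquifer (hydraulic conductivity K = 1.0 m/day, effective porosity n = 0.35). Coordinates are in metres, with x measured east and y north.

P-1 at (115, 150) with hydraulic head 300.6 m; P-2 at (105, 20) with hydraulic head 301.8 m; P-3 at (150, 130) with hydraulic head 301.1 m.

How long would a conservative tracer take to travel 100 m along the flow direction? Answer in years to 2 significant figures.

7.3 years

Taking P-1 as reference: P-2−P-1 = (-10, -130, +1.2); P-3−P-1 = (35, -20, +0.5).
Determinant of the coordinate differences = (-10)·(-20) − 35·(-130) = 4750.
∂h/∂x = [(+1.2)·(-20) − (+0.5)·(-130)] / 4750 = +0.008632
∂h/∂y = [(-10)·(+0.5) − 35·(+1.2)] / 4750 = -0.009895
|∇h| = √(0.008632² + -0.009895²) = 0.01313
Seepage velocity v = K·i/n = 1.0 × 0.01313 / 0.35 = 0.03751 m/day.
t = 100 / 0.03751 = 2666 days = 7.3 years.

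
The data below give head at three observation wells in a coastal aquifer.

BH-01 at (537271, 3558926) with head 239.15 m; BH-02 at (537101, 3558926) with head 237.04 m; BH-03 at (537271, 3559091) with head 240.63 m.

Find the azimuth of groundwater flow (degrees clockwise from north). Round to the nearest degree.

234°

∂h/∂x = (237.04 − 239.15) / (537101 − 537271) = +0.01241
∂h/∂y = (240.63 − 239.15) / (3559091 − 3558926) = +0.008970
Flow direction (−∇h) has components (-0.01241 E, -0.008970 N).
Azimuth = atan2(E, N) = atan2(-0.01241, -0.008970) = 234.1° ≈ 234°.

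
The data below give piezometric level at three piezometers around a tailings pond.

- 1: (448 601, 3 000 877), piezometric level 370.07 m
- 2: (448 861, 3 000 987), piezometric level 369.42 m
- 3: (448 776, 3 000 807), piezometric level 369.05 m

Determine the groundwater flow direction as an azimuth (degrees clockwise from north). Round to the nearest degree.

Taking 1 as reference: 2−1 = (260, 110, -0.65); 3−1 = (175, -70, -1.02).
Determinant of the coordinate differences = 260·(-70) − 175·110 = -37450.
∂h/∂x = [(-0.65)·(-70) − (-1.02)·110] / -37450 = -0.004211
∂h/∂y = [260·(-1.02) − 175·(-0.65)] / -37450 = +0.004044
Flow direction (−∇h) has components (+0.004211 E, -0.004044 N).
Azimuth = atan2(E, N) = atan2(+0.004211, -0.004044) = 133.8° ≈ 134°.

134°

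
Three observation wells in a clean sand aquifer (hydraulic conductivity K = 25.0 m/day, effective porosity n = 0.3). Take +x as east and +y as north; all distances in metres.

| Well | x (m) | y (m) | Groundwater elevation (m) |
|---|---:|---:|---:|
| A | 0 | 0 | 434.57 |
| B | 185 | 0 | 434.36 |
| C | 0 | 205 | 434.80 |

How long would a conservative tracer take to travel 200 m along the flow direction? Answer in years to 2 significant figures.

4.1 years

∂h/∂x = (434.36 − 434.57) / (185 − 0) = -0.001135
∂h/∂y = (434.80 − 434.57) / (205 − 0) = +0.001122
|∇h| = √(-0.001135² + 0.001122²) = 0.001596
Seepage velocity v = K·i/n = 25.0 × 0.001596 / 0.3 = 0.133 m/day.
t = 200 / 0.133 = 1504 days = 4.12 years.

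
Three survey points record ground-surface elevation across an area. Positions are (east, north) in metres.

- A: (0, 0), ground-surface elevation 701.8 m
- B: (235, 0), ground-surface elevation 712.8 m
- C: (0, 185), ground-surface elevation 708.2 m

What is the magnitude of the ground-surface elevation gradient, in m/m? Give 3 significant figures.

∂z/∂x = (712.8 − 701.8) / (235 − 0) = +0.04681
∂z/∂y = (708.2 − 701.8) / (185 − 0) = +0.03459
|∇f| = √(0.04681² + 0.03459²) = 0.0582 m/m

0.0582 m/m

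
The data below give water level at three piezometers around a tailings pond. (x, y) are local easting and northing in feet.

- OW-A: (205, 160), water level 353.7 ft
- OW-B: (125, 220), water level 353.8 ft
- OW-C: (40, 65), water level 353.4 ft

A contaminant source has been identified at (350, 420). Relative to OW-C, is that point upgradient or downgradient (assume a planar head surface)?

Differences from OW-A: to OW-B (Δx, Δy, Δh) = (-80, 60, +0.1); to OW-C = (-165, -95, -0.3).
Solve a·Δx + b·Δy = Δh: det = (-80)·(-95) − (-165)·60 = 17500.
∂h/∂x = [(+0.1)·(-95) − (-0.3)·60] / 17500 = +0.0004857
∂h/∂y = [(-80)·(-0.3) − (-165)·(+0.1)] / 17500 = +0.002314
Head at (350, 420) = 353.7 + (+0.0004857)·(145) + (+0.002314)·(260) = 354.37 ft.
That is higher than the 353.4 ft at OW-C, so the point is upgradient.

upgradient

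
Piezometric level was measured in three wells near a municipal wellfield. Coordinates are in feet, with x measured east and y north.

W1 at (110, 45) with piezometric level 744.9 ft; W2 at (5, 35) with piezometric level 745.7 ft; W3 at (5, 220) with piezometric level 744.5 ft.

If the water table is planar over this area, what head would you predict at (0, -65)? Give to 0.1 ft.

Taking W1 as reference: W2−W1 = (-105, -10, +0.8); W3−W1 = (-105, 175, -0.4).
Solve a·Δx + b·Δy = Δh: det = (-105)·175 − (-105)·(-10) = -19425.
∂h/∂x = [(+0.8)·175 − (-0.4)·(-10)] / -19425 = -0.007001
∂h/∂y = [(-105)·(-0.4) − (-105)·(+0.8)] / -19425 = -0.006486
h(0, -65) = 744.9 + (-0.007001)·(-110) + (-0.006486)·(-110) = 744.9 +0.770 +0.714 = 746.384 ft.

746.4 ft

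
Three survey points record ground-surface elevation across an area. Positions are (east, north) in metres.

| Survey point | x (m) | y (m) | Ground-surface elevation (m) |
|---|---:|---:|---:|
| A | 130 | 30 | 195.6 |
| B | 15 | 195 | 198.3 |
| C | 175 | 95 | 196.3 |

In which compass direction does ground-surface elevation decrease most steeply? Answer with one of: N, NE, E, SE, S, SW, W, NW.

S

Taking A as reference: B−A = (-115, 165, +2.7); C−A = (45, 65, +0.7).
Determinant of the coordinate differences = (-115)·65 − 45·165 = -14900.
∂z/∂x = [(+2.7)·65 − (+0.7)·165] / -14900 = -0.004027
∂z/∂y = [(-115)·(+0.7) − 45·(+2.7)] / -14900 = +0.01356
Steepest decrease is along −∇f = (+0.004027 E, -0.01356 N) → south.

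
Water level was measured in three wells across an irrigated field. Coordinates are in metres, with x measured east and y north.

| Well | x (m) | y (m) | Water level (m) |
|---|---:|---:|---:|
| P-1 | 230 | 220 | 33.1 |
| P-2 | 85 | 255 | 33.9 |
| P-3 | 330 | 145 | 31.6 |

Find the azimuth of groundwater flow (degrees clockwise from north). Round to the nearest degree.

177°

Taking P-1 as reference: P-2−P-1 = (-145, 35, +0.8); P-3−P-1 = (100, -75, -1.5).
Determinant of the coordinate differences = (-145)·(-75) − 100·35 = 7375.
∂h/∂x = [(+0.8)·(-75) − (-1.5)·35] / 7375 = -0.001017
∂h/∂y = [(-145)·(-1.5) − 100·(+0.8)] / 7375 = +0.01864
Flow direction (−∇h) has components (+0.001017 E, -0.01864 N).
Azimuth = atan2(E, N) = atan2(+0.001017, -0.01864) = 176.9° ≈ 177°.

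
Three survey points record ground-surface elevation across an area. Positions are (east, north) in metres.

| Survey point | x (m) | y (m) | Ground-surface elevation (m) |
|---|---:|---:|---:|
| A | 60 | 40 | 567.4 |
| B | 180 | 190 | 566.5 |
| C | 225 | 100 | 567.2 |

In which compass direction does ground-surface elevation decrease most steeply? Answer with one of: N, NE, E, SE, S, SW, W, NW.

N

Differences from A: to B (Δx, Δy, Δh) = (120, 150, -0.9); to C = (165, 60, -0.2).
Determinant of the coordinate differences = 120·60 − 165·150 = -17550.
∂z/∂x = [(-0.9)·60 − (-0.2)·150] / -17550 = +0.001368
∂z/∂y = [120·(-0.2) − 165·(-0.9)] / -17550 = -0.007094
Steepest decrease is along −∇f = (-0.001368 E, +0.007094 N) → north.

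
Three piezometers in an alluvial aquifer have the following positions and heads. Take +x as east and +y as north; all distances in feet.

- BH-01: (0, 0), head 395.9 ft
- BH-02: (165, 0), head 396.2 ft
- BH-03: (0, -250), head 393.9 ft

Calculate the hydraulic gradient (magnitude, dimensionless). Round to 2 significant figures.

∂h/∂x = (396.2 − 395.9) / (165 − 0) = +0.001818
∂h/∂y = (393.9 − 395.9) / (-250 − 0) = +0.008000
|∇h| = √(0.001818² + 0.008000²) = 0.008204

0.0082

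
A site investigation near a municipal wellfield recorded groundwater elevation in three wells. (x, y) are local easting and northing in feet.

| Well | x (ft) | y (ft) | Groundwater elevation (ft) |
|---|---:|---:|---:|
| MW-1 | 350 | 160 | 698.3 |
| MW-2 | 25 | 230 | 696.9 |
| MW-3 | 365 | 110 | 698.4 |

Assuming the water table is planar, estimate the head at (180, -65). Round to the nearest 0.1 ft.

Differences from MW-1: to MW-2 (Δx, Δy, Δh) = (-325, 70, -1.4); to MW-3 = (15, -50, +0.1).
Determinant of the coordinate differences = (-325)·(-50) − 15·70 = 15200.
∂h/∂x = [(-1.4)·(-50) − (+0.1)·70] / 15200 = +0.004145
∂h/∂y = [(-325)·(+0.1) − 15·(-1.4)] / 15200 = -0.0007566
h(180, -65) = 698.3 + (+0.004145)·(-170) + (-0.0007566)·(-225) = 698.3 -0.705 +0.170 = 697.766 ft.

697.8 ft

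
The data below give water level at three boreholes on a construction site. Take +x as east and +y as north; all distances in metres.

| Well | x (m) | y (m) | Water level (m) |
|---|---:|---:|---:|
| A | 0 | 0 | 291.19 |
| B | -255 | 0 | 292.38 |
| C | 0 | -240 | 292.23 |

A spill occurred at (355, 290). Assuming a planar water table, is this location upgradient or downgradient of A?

downgradient

∂h/∂x = (292.38 − 291.19) / (-255 − 0) = -0.004667
∂h/∂y = (292.23 − 291.19) / (-240 − 0) = -0.004333
Head at (355, 290) = 291.19 + (-0.004667)·(355) + (-0.004333)·(290) = 288.28 m.
That is lower than the 291.19 m at A, so the point is downgradient.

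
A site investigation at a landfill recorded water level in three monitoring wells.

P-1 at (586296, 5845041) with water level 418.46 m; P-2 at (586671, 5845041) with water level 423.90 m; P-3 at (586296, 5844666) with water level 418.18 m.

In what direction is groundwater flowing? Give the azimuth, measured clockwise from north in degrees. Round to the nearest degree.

∂h/∂x = (423.90 − 418.46) / (586671 − 586296) = +0.01451
∂h/∂y = (418.18 − 418.46) / (5844666 − 5845041) = +0.0007467
Flow direction (−∇h) has components (-0.01451 E, -0.0007467 N).
Azimuth = atan2(E, N) = atan2(-0.01451, -0.0007467) = 267.1° ≈ 267°.

267°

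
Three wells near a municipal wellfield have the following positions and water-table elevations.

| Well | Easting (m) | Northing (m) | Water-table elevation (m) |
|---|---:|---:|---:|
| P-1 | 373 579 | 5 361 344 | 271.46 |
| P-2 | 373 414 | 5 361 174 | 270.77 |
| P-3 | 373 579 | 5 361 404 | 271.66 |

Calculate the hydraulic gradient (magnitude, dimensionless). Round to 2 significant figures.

0.0034

With h = a·x + b·y + c and P-1 as origin, the differences give:
  (-165)·a + (-170)·b = -0.69
  0·a + 60·b = +0.20
Eliminate b (×60 and ×(-170), subtract): -9900·a = -7.400 → a = ∂h/∂x = +0.0007475
Back-substitute: b = ∂h/∂y = +0.003333.
|∇h| = √(0.0007475² + 0.003333²) = 0.003416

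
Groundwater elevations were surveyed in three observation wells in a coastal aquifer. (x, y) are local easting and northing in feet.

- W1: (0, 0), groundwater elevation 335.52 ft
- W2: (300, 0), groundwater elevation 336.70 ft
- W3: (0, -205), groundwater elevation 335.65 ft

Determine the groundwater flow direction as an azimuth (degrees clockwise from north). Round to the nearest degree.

∂h/∂x = (336.70 − 335.52) / (300 − 0) = +0.003933
∂h/∂y = (335.65 − 335.52) / (-205 − 0) = -0.0006341
Flow direction (−∇h) has components (-0.003933 E, +0.0006341 N).
Azimuth = atan2(E, N) = atan2(-0.003933, +0.0006341) = 279.2° ≈ 279°.

279°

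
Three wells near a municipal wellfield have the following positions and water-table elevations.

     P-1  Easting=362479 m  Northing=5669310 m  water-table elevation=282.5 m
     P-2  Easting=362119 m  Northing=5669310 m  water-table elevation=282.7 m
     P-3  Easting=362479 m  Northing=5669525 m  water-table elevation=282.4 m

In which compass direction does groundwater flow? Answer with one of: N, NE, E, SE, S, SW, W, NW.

NE

∂h/∂x = (282.7 − 282.5) / (362119 − 362479) = -0.0005556
∂h/∂y = (282.4 − 282.5) / (5669525 − 5669310) = -0.0004651
Flow = −∇h = (+0.0005556 east, +0.0004651 north), which points northeast.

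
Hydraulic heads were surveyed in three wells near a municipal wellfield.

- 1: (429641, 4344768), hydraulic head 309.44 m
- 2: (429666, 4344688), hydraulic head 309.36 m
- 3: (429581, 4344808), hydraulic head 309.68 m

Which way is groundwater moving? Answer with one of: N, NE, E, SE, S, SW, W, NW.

Taking 1 as reference: 2−1 = (25, -80, -0.08); 3−1 = (-60, 40, +0.24).
Determinant of the coordinate differences = 25·40 − (-60)·(-80) = -3800.
∂h/∂x = [(-0.08)·40 − (+0.24)·(-80)] / -3800 = -0.004211
∂h/∂y = [25·(+0.24) − (-60)·(-0.08)] / -3800 = -0.0003158
Flow = −∇h = (+0.004211 east, +0.0003158 north), which points east.

E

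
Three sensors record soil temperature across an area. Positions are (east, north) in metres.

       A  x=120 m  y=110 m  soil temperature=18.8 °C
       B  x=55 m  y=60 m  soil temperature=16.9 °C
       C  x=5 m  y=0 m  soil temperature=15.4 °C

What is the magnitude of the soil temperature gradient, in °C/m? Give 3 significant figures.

0.0279 °C/m

Differences from A: to B (Δx, Δy, Δh) = (-65, -50, -1.9); to C = (-115, -110, -3.4).
Solve a·Δx + b·Δy = ΔT: det = (-65)·(-110) − (-115)·(-50) = 1400.
∂T/∂x = [(-1.9)·(-110) − (-3.4)·(-50)] / 1400 = +0.02786
∂T/∂y = [(-65)·(-3.4) − (-115)·(-1.9)] / 1400 = +0.001786
|∇f| = √(0.02786² + 0.001786²) = 0.02792 °C/m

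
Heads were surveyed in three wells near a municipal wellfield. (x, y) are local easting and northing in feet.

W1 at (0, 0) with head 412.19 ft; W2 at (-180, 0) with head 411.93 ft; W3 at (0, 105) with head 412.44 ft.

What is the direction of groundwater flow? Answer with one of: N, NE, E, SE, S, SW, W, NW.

∂h/∂x = (411.93 − 412.19) / (-180 − 0) = +0.001444
∂h/∂y = (412.44 − 412.19) / (105 − 0) = +0.002381
Flow = −∇h = (-0.001444 east, -0.002381 north), which points southwest.

SW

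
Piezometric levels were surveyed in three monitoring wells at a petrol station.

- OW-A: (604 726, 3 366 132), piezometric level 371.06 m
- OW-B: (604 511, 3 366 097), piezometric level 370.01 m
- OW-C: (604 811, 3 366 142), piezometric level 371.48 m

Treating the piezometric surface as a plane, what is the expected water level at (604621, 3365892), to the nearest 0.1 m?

Differences from OW-A: to OW-B (Δx, Δy, Δh) = (-215, -35, -1.05); to OW-C = (85, 10, +0.42).
Solve a·Δx + b·Δy = Δh: det = (-215)·10 − 85·(-35) = 825.
∂h/∂x = [(-1.05)·10 − (+0.42)·(-35)] / 825 = +0.005091
∂h/∂y = [(-215)·(+0.42) − 85·(-1.05)] / 825 = -0.001273
h(604621, 3365892) = 371.06 + (+0.005091)·(-105) + (-0.001273)·(-240) = 371.06 -0.535 +0.305 = 370.831 m.

370.8 m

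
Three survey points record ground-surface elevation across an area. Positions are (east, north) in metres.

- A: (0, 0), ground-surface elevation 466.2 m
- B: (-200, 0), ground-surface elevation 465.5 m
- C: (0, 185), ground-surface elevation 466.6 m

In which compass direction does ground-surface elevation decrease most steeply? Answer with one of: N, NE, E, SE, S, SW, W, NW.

SW

∂z/∂x = (465.5 − 466.2) / (-200 − 0) = +0.003500
∂z/∂y = (466.6 − 466.2) / (185 − 0) = +0.002162
Steepest decrease is along −∇f = (-0.003500 E, -0.002162 N) → southwest.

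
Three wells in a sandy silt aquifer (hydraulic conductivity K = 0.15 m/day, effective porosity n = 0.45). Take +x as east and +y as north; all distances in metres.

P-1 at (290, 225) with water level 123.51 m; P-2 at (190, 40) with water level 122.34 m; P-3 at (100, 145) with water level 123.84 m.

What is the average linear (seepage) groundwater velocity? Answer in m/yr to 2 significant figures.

Three-point gradient (reference P-1): Δ to P-2 = (-100, -185, -1.17), Δ to P-3 = (-190, -80, +0.33).
∂h/∂x = -0.005696, ∂h/∂y = +0.009403 (det = -27150).
|∇h| = √(-0.005696² + 0.009403²) = 0.01099
Seepage velocity v = K·i/n = 0.15 × 0.01099 / 0.45 = 0.003663 m/day = 1.338 m/yr.

1.3 m/yr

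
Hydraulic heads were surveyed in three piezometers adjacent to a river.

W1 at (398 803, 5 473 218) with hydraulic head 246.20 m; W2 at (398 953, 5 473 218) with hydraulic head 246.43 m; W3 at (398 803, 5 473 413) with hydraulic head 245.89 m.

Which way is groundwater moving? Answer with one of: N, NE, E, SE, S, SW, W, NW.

∂h/∂x = (246.43 − 246.20) / (398953 − 398803) = +0.001533
∂h/∂y = (245.89 − 246.20) / (5473413 − 5473218) = -0.001590
Flow = −∇h = (-0.001533 east, +0.001590 north), which points northwest.

NW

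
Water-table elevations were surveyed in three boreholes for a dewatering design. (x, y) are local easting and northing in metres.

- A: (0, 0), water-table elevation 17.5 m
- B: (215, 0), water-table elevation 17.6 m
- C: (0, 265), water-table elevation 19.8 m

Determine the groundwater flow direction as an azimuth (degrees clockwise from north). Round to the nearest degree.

∂h/∂x = (17.6 − 17.5) / (215 − 0) = +0.0004651
∂h/∂y = (19.8 − 17.5) / (265 − 0) = +0.008679
Flow direction (−∇h) has components (-0.0004651 E, -0.008679 N).
Azimuth = atan2(E, N) = atan2(-0.0004651, -0.008679) = 183.1° ≈ 183°.

183°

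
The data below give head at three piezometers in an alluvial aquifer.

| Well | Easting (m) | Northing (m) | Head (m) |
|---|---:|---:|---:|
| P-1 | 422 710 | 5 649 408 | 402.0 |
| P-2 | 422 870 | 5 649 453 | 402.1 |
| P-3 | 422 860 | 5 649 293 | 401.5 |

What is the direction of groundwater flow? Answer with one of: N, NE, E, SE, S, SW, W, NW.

S

Differences from P-1: to P-2 (Δx, Δy, Δh) = (160, 45, +0.1); to P-3 = (150, -115, -0.5).
Solve a·Δx + b·Δy = Δh: det = 160·(-115) − 150·45 = -25150.
∂h/∂x = [(+0.1)·(-115) − (-0.5)·45] / -25150 = -0.0004374
∂h/∂y = [160·(-0.5) − 150·(+0.1)] / -25150 = +0.003777
Flow = −∇h = (+0.0004374 east, -0.003777 north), which points south.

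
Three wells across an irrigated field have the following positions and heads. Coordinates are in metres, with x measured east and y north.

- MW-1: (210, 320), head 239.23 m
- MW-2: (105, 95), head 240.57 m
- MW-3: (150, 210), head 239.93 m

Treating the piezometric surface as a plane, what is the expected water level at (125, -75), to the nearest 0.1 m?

Three-point gradient (reference MW-1): Δ to MW-2 = (-105, -225, +1.34), Δ to MW-3 = (-60, -110, +0.70).
∂h/∂x = -0.005179, ∂h/∂y = -0.003538 (det = -1950).
h(125, -75) = 239.23 + (-0.005179)·(-85) + (-0.003538)·(-395) = 239.23 +0.440 +1.398 = 241.068 m.

241.1 m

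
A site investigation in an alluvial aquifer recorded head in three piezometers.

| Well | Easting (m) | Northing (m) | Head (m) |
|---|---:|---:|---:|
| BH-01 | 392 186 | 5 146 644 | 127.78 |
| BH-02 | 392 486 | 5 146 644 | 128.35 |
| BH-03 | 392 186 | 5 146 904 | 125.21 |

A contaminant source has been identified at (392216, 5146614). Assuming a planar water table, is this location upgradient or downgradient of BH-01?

upgradient

∂h/∂x = (128.35 − 127.78) / (392486 − 392186) = +0.001900
∂h/∂y = (125.21 − 127.78) / (5146904 − 5146644) = -0.009885
Head at (392216, 5146614) = 127.78 + (+0.001900)·(30) + (-0.009885)·(-30) = 128.13 m.
That is higher than the 127.78 m at BH-01, so the point is upgradient.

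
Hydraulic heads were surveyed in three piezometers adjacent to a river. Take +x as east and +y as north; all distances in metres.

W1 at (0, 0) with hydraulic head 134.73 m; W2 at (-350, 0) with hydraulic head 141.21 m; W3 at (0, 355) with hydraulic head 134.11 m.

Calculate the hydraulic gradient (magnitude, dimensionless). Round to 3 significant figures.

0.0186

∂h/∂x = (141.21 − 134.73) / (-350 − 0) = -0.01851
∂h/∂y = (134.11 − 134.73) / (355 − 0) = -0.001746
|∇h| = √(-0.01851² + -0.001746²) = 0.01859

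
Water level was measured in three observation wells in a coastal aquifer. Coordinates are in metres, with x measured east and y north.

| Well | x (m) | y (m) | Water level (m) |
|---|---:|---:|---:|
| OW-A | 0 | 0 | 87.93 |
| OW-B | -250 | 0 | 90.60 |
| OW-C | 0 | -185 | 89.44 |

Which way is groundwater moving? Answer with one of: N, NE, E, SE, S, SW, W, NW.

∂h/∂x = (90.60 − 87.93) / (-250 − 0) = -0.01068
∂h/∂y = (89.44 − 87.93) / (-185 − 0) = -0.008162
Flow = −∇h = (+0.01068 east, +0.008162 north), which points northeast.

NE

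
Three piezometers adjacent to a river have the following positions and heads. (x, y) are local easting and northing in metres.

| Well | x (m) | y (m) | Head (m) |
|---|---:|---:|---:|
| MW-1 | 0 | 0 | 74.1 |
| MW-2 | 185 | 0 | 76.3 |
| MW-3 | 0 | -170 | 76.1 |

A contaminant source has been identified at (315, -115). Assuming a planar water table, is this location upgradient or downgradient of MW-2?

∂h/∂x = (76.3 − 74.1) / (185 − 0) = +0.01189
∂h/∂y = (76.1 − 74.1) / (-170 − 0) = -0.01176
Head at (315, -115) = 74.1 + (+0.01189)·(315) + (-0.01176)·(-115) = 79.20 m.
That is higher than the 76.3 m at MW-2, so the point is upgradient.

upgradient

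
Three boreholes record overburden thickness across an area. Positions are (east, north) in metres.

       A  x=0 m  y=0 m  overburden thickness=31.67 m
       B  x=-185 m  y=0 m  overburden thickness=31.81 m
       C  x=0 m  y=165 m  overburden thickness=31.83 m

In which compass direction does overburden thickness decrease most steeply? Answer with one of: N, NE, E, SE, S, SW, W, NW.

SE

∂d/∂x = (31.81 − 31.67) / (-185 − 0) = -0.0007568
∂d/∂y = (31.83 − 31.67) / (165 − 0) = +0.0009697
Steepest decrease is along −∇f = (+0.0007568 E, -0.0009697 N) → southeast.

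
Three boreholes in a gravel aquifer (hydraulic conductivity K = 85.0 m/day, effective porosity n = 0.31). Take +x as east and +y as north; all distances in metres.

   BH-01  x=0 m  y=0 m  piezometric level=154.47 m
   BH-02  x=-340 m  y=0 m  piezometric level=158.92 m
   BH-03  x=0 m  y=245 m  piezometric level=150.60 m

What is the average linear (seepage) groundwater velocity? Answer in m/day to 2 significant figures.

5.6 m/day

∂h/∂x = (158.92 − 154.47) / (-340 − 0) = -0.01309
∂h/∂y = (150.60 − 154.47) / (245 − 0) = -0.01580
|∇h| = √(-0.01309² + -0.01580²) = 0.02052
Seepage velocity v = K·i/n = 85.0 × 0.02052 / 0.31 = 5.626 m/day.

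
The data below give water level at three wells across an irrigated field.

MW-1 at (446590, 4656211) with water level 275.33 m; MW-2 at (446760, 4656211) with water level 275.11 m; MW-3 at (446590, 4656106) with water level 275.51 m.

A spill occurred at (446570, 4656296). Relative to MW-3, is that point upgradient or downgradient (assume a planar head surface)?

∂h/∂x = (275.11 − 275.33) / (446760 − 446590) = -0.001294
∂h/∂y = (275.51 − 275.33) / (4656106 − 4656211) = -0.001714
Head at (446570, 4656296) = 275.33 + (-0.001294)·(-20) + (-0.001714)·(85) = 275.21 m.
That is lower than the 275.51 m at MW-3, so the point is downgradient.

downgradient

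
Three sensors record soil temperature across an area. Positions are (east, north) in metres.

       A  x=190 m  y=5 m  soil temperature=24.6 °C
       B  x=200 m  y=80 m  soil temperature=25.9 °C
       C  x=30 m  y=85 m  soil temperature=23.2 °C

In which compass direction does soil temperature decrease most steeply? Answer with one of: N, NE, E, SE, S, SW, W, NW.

SW

Differences from A: to B (Δx, Δy, Δh) = (10, 75, +1.3); to C = (-160, 80, -1.4).
Solve a·Δx + b·Δy = ΔT: det = 10·80 − (-160)·75 = 12800.
∂T/∂x = [(+1.3)·80 − (-1.4)·75] / 12800 = +0.01633
∂T/∂y = [10·(-1.4) − (-160)·(+1.3)] / 12800 = +0.01516
Steepest decrease is along −∇f = (-0.01633 E, -0.01516 N) → southwest.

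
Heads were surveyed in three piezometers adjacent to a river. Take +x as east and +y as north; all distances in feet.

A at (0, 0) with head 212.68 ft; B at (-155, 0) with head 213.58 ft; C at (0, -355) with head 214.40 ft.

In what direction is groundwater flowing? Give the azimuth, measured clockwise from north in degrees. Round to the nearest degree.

∂h/∂x = (213.58 − 212.68) / (-155 − 0) = -0.005806
∂h/∂y = (214.40 − 212.68) / (-355 − 0) = -0.004845
Flow direction (−∇h) has components (+0.005806 E, +0.004845 N).
Azimuth = atan2(E, N) = atan2(+0.005806, +0.004845) = 50.2° ≈ 050°.

050°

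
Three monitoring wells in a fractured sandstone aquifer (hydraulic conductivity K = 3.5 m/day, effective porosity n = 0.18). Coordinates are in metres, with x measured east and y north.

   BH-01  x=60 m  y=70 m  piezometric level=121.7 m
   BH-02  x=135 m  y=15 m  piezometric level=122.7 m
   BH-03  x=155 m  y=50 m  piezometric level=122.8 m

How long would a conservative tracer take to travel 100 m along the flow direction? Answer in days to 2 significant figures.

With h = a·x + b·y + c and BH-01 as origin, the differences give:
  75·a + (-55)·b = +1.0
  95·a + (-20)·b = +1.1
Eliminate b (×(-20) and ×(-55), subtract): 3725·a = 40.50 → a = ∂h/∂x = +0.01087
Back-substitute: b = ∂h/∂y = -0.003356.
|∇h| = √(0.01087² + -0.003356²) = 0.01138
Seepage velocity v = K·i/n = 3.5 × 0.01138 / 0.18 = 0.2213 m/day.
t = 100 / 0.2213 = 451.9 days.

450 days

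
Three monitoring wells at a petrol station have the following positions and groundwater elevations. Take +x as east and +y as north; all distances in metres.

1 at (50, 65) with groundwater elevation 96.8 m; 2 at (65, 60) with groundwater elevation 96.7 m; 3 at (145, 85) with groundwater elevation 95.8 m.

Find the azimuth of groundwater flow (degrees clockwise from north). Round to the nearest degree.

With h = a·x + b·y + c and 1 as origin, the differences give:
  15·a + (-5)·b = -0.1
  95·a + 20·b = -1.0
Eliminate b (×20 and ×(-5), subtract): 775·a = -7.00 → a = ∂h/∂x = -0.009032
Back-substitute: b = ∂h/∂y = -0.007097.
Flow direction (−∇h) has components (+0.009032 E, +0.007097 N).
Azimuth = atan2(E, N) = atan2(+0.009032, +0.007097) = 51.8° ≈ 052°.

052°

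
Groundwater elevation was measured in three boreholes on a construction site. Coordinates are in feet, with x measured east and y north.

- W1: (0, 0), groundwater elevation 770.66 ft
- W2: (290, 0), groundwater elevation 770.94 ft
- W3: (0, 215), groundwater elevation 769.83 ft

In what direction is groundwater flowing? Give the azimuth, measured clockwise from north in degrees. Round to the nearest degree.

∂h/∂x = (770.94 − 770.66) / (290 − 0) = +0.0009655
∂h/∂y = (769.83 − 770.66) / (215 − 0) = -0.003860
Flow direction (−∇h) has components (-0.0009655 E, +0.003860 N).
Azimuth = atan2(E, N) = atan2(-0.0009655, +0.003860) = 346.0° ≈ 346°.

346°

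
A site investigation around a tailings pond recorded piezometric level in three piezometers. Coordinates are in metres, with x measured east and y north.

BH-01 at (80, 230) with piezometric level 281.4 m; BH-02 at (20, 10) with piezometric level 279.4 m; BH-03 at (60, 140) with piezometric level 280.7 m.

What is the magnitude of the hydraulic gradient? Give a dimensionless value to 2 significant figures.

0.026

Differences from BH-01: to BH-02 (Δx, Δy, Δh) = (-60, -220, -2.0); to BH-03 = (-20, -90, -0.7).
Solve a·Δx + b·Δy = Δh: det = (-60)·(-90) − (-20)·(-220) = 1000.
∂h/∂x = [(-2.0)·(-90) − (-0.7)·(-220)] / 1000 = +0.02600
∂h/∂y = [(-60)·(-0.7) − (-20)·(-2.0)] / 1000 = +0.002000
|∇h| = √(0.02600² + 0.002000²) = 0.02608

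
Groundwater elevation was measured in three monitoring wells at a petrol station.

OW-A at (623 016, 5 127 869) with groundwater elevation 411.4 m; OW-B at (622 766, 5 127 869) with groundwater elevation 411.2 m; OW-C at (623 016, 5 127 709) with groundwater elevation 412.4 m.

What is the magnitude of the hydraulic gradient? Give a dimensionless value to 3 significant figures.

0.00630

∂h/∂x = (411.2 − 411.4) / (622766 − 623016) = +0.0008000
∂h/∂y = (412.4 − 411.4) / (5127709 − 5127869) = -0.006250
|∇h| = √(0.0008000² + -0.006250²) = 0.006301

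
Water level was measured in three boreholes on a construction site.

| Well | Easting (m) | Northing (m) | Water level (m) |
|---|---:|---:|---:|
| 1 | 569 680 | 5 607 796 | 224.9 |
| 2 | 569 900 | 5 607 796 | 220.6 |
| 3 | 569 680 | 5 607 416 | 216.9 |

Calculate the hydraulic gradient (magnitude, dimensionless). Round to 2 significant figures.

∂h/∂x = (220.6 − 224.9) / (569900 − 569680) = -0.01955
∂h/∂y = (216.9 − 224.9) / (5607416 − 5607796) = +0.02105
|∇h| = √(-0.01955² + 0.02105²) = 0.02873

0.029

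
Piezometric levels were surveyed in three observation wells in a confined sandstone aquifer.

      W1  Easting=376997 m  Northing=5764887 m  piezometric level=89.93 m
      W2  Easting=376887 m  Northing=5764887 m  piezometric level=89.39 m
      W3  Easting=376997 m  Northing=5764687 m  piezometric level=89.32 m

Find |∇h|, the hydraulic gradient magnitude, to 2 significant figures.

∂h/∂x = (89.39 − 89.93) / (376887 − 376997) = +0.004909
∂h/∂y = (89.32 − 89.93) / (5764687 − 5764887) = +0.003050
|∇h| = √(0.004909² + 0.003050²) = 0.005779

0.0058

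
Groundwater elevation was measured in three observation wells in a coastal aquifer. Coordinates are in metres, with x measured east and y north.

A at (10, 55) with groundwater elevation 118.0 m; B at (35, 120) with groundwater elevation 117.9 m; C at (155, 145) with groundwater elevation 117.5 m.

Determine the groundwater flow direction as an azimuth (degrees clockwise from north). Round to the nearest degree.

085°

Differences from A: to B (Δx, Δy, Δh) = (25, 65, -0.1); to C = (145, 90, -0.5).
Determinant of the coordinate differences = 25·90 − 145·65 = -7175.
∂h/∂x = [(-0.1)·90 − (-0.5)·65] / -7175 = -0.003275
∂h/∂y = [25·(-0.5) − 145·(-0.1)] / -7175 = -0.0002787
Flow direction (−∇h) has components (+0.003275 E, +0.0002787 N).
Azimuth = atan2(E, N) = atan2(+0.003275, +0.0002787) = 85.1° ≈ 085°.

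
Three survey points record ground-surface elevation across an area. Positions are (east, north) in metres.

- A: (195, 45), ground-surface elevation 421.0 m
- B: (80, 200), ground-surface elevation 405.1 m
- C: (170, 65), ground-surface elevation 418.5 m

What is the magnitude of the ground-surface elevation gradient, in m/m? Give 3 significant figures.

Three-point gradient (reference A): Δ to B = (-115, 155, -15.9), Δ to C = (-25, 20, -2.5).
∂z/∂x = +0.04413, ∂z/∂y = -0.06984 (det = 1575).
|∇f| = √(0.04413² + -0.06984²) = 0.08261 m/m

0.0826 m/m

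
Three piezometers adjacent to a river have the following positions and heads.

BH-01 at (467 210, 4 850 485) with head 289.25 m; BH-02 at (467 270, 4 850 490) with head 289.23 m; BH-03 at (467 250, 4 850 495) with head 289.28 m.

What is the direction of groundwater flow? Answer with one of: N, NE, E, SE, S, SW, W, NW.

Three-point gradient (reference BH-01): Δ to BH-02 = (60, 5, -0.02), Δ to BH-03 = (40, 10, +0.03).
∂h/∂x = -0.0008750, ∂h/∂y = +0.006500 (det = 400).
Flow = −∇h = (+0.0008750 east, -0.006500 north), which points south.

S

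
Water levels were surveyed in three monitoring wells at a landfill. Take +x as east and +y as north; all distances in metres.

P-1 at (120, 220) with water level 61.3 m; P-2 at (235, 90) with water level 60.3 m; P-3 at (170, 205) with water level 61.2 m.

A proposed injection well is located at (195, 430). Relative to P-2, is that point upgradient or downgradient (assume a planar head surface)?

upgradient

With h = a·x + b·y + c and P-1 as origin, the differences give:
  115·a + (-130)·b = -1.0
  50·a + (-15)·b = -0.1
Eliminate b (×(-15) and ×(-130), subtract): 4775·a = 2.00 → a = ∂h/∂x = +0.0004188
Back-substitute: b = ∂h/∂y = +0.008063.
Head at (195, 430) = 61.3 + (+0.0004188)·(75) + (+0.008063)·(210) = 63.02 m.
That is higher than the 60.3 m at P-2, so the point is upgradient.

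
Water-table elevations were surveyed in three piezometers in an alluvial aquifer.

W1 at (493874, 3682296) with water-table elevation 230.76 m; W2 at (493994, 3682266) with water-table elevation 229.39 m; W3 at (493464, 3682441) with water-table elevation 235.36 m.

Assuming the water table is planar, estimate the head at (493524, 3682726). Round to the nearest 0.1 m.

With h = a·x + b·y + c and W1 as origin, the differences give:
  120·a + (-30)·b = -1.37
  (-410)·a + 145·b = +4.60
Eliminate b (×145 and ×(-30), subtract): 5100·a = -60.650 → a = ∂h/∂x = -0.01189
Back-substitute: b = ∂h/∂y = -0.001902.
h(493524, 3682726) = 230.76 + (-0.01189)·(-350) + (-0.001902)·(430) = 230.76 +4.162 -0.818 = 234.104 m.

234.1 m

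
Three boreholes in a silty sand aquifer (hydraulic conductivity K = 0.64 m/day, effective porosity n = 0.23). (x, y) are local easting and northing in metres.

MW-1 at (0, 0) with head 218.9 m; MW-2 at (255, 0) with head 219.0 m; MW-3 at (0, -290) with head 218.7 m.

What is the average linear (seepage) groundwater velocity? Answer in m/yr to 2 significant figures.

0.81 m/yr

∂h/∂x = (219.0 − 218.9) / (255 − 0) = +0.0003922
∂h/∂y = (218.7 − 218.9) / (-290 − 0) = +0.0006897
|∇h| = √(0.0003922² + 0.0006897²) = 0.0007934
Seepage velocity v = K·i/n = 0.64 × 0.0007934 / 0.23 = 0.002208 m/day = 0.8065 m/yr.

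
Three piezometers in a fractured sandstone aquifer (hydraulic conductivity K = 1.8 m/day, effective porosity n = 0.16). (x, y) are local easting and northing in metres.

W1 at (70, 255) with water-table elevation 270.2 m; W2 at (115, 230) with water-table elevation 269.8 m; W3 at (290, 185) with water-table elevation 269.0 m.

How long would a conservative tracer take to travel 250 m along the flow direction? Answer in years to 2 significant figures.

Differences from W1: to W2 (Δx, Δy, Δh) = (45, -25, -0.4); to W3 = (220, -70, -1.2).
Determinant of the coordinate differences = 45·(-70) − 220·(-25) = 2350.
∂h/∂x = [(-0.4)·(-70) − (-1.2)·(-25)] / 2350 = -0.0008511
∂h/∂y = [45·(-1.2) − 220·(-0.4)] / 2350 = +0.01447
|∇h| = √(-0.0008511² + 0.01447²) = 0.0145
Seepage velocity v = K·i/n = 1.8 × 0.0145 / 0.16 = 0.1631 m/day.
t = 250 / 0.1631 = 1533 days = 4.2 years.

4.2 years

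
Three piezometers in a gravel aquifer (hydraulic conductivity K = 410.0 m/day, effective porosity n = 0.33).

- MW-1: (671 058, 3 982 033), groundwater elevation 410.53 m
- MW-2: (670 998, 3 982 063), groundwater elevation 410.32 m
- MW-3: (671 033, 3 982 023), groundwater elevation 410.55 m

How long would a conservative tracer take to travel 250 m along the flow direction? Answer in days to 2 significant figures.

Differences from MW-1: to MW-2 (Δx, Δy, Δh) = (-60, 30, -0.21); to MW-3 = (-25, -10, +0.02).
Determinant of the coordinate differences = (-60)·(-10) − (-25)·30 = 1350.
∂h/∂x = [(-0.21)·(-10) − (+0.02)·30] / 1350 = +0.001111
∂h/∂y = [(-60)·(+0.02) − (-25)·(-0.21)] / 1350 = -0.004778
|∇h| = √(0.001111² + -0.004778²) = 0.004905
Seepage velocity v = K·i/n = 410.0 × 0.004905 / 0.33 = 6.094 m/day.
t = 250 / 6.094 = 41.02 days.

41 days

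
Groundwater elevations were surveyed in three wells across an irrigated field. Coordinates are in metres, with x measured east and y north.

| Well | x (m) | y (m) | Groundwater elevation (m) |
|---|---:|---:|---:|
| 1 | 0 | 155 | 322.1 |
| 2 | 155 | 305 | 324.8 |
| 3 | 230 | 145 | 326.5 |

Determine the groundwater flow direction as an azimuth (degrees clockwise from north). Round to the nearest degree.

Taking 1 as reference: 2−1 = (155, 150, +2.7); 3−1 = (230, -10, +4.4).
Solve a·Δx + b·Δy = Δh: det = 155·(-10) − 230·150 = -36050.
∂h/∂x = [(+2.7)·(-10) − (+4.4)·150] / -36050 = +0.01906
∂h/∂y = [155·(+4.4) − 230·(+2.7)] / -36050 = -0.001692
Flow direction (−∇h) has components (-0.01906 E, +0.001692 N).
Azimuth = atan2(E, N) = atan2(-0.01906, +0.001692) = 275.1° ≈ 275°.

275°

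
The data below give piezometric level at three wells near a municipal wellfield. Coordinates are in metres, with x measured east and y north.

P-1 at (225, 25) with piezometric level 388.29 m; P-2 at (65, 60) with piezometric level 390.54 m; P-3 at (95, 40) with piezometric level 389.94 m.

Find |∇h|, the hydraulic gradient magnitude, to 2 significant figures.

Differences from P-1: to P-2 (Δx, Δy, Δh) = (-160, 35, +2.25); to P-3 = (-130, 15, +1.65).
Determinant of the coordinate differences = (-160)·15 − (-130)·35 = 2150.
∂h/∂x = [(+2.25)·15 − (+1.65)·35] / 2150 = -0.01116
∂h/∂y = [(-160)·(+1.65) − (-130)·(+2.25)] / 2150 = +0.01326
|∇h| = √(-0.01116² + 0.01326²) = 0.01733

0.017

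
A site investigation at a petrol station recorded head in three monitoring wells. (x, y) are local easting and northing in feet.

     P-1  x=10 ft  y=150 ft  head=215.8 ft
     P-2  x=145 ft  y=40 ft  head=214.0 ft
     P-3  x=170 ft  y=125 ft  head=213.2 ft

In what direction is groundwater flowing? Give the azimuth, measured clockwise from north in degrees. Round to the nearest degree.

075°

Differences from P-1: to P-2 (Δx, Δy, Δh) = (135, -110, -1.8); to P-3 = (160, -25, -2.6).
Determinant of the coordinate differences = 135·(-25) − 160·(-110) = 14225.
∂h/∂x = [(-1.8)·(-25) − (-2.6)·(-110)] / 14225 = -0.01694
∂h/∂y = [135·(-2.6) − 160·(-1.8)] / 14225 = -0.004429
Flow direction (−∇h) has components (+0.01694 E, +0.004429 N).
Azimuth = atan2(E, N) = atan2(+0.01694, +0.004429) = 75.4° ≈ 075°.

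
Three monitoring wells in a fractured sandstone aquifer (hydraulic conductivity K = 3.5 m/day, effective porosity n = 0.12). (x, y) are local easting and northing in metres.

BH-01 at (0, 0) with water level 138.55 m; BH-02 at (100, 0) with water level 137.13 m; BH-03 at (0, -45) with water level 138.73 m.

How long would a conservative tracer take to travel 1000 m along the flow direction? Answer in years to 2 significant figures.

6.4 years

∂h/∂x = (137.13 − 138.55) / (100 − 0) = -0.01420
∂h/∂y = (138.73 − 138.55) / (-45 − 0) = -0.004000
|∇h| = √(-0.01420² + -0.004000²) = 0.01475
Seepage velocity v = K·i/n = 3.5 × 0.01475 / 0.12 = 0.4302 m/day.
t = 1000 / 0.4302 = 2325 days = 6.37 years.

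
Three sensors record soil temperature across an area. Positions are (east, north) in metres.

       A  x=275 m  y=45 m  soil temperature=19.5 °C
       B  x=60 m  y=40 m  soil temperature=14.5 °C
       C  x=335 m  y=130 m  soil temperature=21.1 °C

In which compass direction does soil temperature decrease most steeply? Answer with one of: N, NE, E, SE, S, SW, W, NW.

W

With T = a·x + b·y + c and A as origin, the differences give:
  (-215)·a + (-5)·b = -5.0
  60·a + 85·b = +1.6
Eliminate b (×85 and ×(-5), subtract): -17975·a = -417.00 → a = ∂T/∂x = +0.02320
Back-substitute: b = ∂T/∂y = +0.002448.
Steepest decrease is along −∇f = (-0.02320 E, -0.002448 N) → west.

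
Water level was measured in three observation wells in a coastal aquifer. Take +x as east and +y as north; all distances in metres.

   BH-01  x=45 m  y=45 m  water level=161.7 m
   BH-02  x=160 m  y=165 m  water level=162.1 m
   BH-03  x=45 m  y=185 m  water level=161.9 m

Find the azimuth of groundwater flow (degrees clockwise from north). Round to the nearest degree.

234°

Differences from BH-01: to BH-02 (Δx, Δy, Δh) = (115, 120, +0.4); to BH-03 = (0, 140, +0.2).
Determinant of the coordinate differences = 115·140 − 0·120 = 16100.
∂h/∂x = [(+0.4)·140 − (+0.2)·120] / 16100 = +0.001988
∂h/∂y = [115·(+0.2) − 0·(+0.4)] / 16100 = +0.001429
Flow direction (−∇h) has components (-0.001988 E, -0.001429 N).
Azimuth = atan2(E, N) = atan2(-0.001988, -0.001429) = 234.3° ≈ 234°.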